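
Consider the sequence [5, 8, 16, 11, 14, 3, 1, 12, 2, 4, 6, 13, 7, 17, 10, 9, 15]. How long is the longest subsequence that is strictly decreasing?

Negate each value so 'decreasing' becomes 'increasing', then run patience tails on the negated sequence:
-5 → extends → [-5]
-8 → replaces -5 → [-8]
-16 → replaces -8 → [-16]
-11 → extends → [-16, -11]
-14 → replaces -11 → [-16, -14]
-3 → extends → [-16, -14, -3]
-1 → extends → [-16, -14, -3, -1]
-12 → replaces -3 → [-16, -14, -12, -1]
-2 → replaces -1 → [-16, -14, -12, -2]
-4 → replaces -2 → [-16, -14, -12, -4]
-6 → replaces -4 → [-16, -14, -12, -6]
-13 → replaces -12 → [-16, -14, -13, -6]
-7 → replaces -6 → [-16, -14, -13, -7]
-17 → replaces -16 → [-17, -14, -13, -7]
-10 → replaces -7 → [-17, -14, -13, -10]
-9 → extends → [-17, -14, -13, -10, -9]
-15 → replaces -14 → [-17, -15, -13, -10, -9]
Five tails, so the longest strictly decreasing subsequence of the original has length 5.

5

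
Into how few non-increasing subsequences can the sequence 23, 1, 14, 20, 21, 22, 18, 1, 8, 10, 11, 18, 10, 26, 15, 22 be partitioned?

The minimum number of non-increasing subsequences covering a sequence equals the length of its longest strictly increasing subsequence.
LIS length is 6 (e.g. 1, 14, 20, 21, 22, 26), so 6 piles are needed.

6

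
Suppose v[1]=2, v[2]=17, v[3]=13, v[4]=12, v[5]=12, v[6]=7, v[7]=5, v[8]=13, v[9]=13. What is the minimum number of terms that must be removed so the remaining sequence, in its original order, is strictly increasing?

Fewest deletions = n − (longest strictly increasing subsequence).
Patience tails:
2 → extends → [2]
17 → extends → [2, 17]
13 → replaces 17 → [2, 13]
12 → replaces 13 → [2, 12]
12 → already a tail → [2, 12]
7 → replaces 12 → [2, 7]
5 → replaces 7 → [2, 5]
13 → extends → [2, 5, 13]
13 → already a tail → [2, 5, 13]
Longest strictly increasing subsequence has length 3, so deletions = 9 − 3 = 6.

6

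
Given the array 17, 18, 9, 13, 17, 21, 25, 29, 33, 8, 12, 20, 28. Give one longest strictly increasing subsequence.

9, 13, 17, 21, 25, 29, 33

Patience tails give the LIS length; then backtrack through the dp parents:
17 → extends → [17]
18 → extends → [17, 18]
9 → replaces 17 → [9, 18]
13 → replaces 18 → [9, 13]
17 → extends → [9, 13, 17]
21 → extends → [9, 13, 17, 21]
25 → extends → [9, 13, 17, 21, 25]
29 → extends → [9, 13, 17, 21, 25, 29]
33 → extends → [9, 13, 17, 21, 25, 29, 33]
8 → replaces 9 → [8, 13, 17, 21, 25, 29, 33]
12 → replaces 13 → [8, 12, 17, 21, 25, 29, 33]
20 → replaces 21 → [8, 12, 17, 20, 25, 29, 33]
28 → replaces 29 → [8, 12, 17, 20, 25, 28, 33]
Length 7; one witness is 9, 13, 17, 21, 25, 29, 33.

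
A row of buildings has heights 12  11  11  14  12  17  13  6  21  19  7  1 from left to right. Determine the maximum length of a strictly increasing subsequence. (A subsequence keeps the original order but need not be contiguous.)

Track the smallest tail for each achievable length (strict):
12 → extends → [12]
11 → replaces 12 → [11]
11 → already a tail → [11]
14 → extends → [11, 14]
12 → replaces 14 → [11, 12]
17 → extends → [11, 12, 17]
13 → replaces 17 → [11, 12, 13]
6 → replaces 11 → [6, 12, 13]
21 → extends → [6, 12, 13, 21]
19 → replaces 21 → [6, 12, 13, 19]
7 → replaces 12 → [6, 7, 13, 19]
1 → replaces 6 → [1, 7, 13, 19]
Four tails, so the longest strictly increasing subsequence has length 4 (e.g. 12, 14, 17, 21).

4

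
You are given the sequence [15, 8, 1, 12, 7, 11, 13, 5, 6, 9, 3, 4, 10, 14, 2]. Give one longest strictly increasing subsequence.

1, 5, 6, 9, 10, 14

Patience tails give the LIS length; then backtrack through the dp parents:
15 → extends → [15]
8 → replaces 15 → [8]
1 → replaces 8 → [1]
12 → extends → [1, 12]
7 → replaces 12 → [1, 7]
11 → extends → [1, 7, 11]
13 → extends → [1, 7, 11, 13]
5 → replaces 7 → [1, 5, 11, 13]
6 → replaces 11 → [1, 5, 6, 13]
9 → replaces 13 → [1, 5, 6, 9]
3 → replaces 5 → [1, 3, 6, 9]
4 → replaces 6 → [1, 3, 4, 9]
10 → extends → [1, 3, 4, 9, 10]
14 → extends → [1, 3, 4, 9, 10, 14]
2 → replaces 3 → [1, 2, 4, 9, 10, 14]
Length 6; one witness is 1, 5, 6, 9, 10, 14.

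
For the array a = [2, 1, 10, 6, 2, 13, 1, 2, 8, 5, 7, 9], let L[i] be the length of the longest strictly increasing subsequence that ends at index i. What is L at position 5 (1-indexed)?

2

dp[i] = 1 + max{dp[j] : j<i, a[j]<a[i]} (or 1 if no such j):
i:      1  2  3  4  5  6  7  8  9 10 11 12
a[i]:   2  1 10  6  2 13  1  2  8  5  7  9
dp:     1  1  2  2  2  3  1  2  3  3  4  5
At index 5 the value is 2.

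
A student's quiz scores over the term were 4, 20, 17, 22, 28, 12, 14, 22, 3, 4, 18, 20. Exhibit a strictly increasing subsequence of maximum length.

Patience tails give the LIS length; then backtrack through the dp parents:
4 → extends → [4]
20 → extends → [4, 20]
17 → replaces 20 → [4, 17]
22 → extends → [4, 17, 22]
28 → extends → [4, 17, 22, 28]
12 → replaces 17 → [4, 12, 22, 28]
14 → replaces 22 → [4, 12, 14, 28]
22 → replaces 28 → [4, 12, 14, 22]
3 → replaces 4 → [3, 12, 14, 22]
4 → replaces 12 → [3, 4, 14, 22]
18 → replaces 22 → [3, 4, 14, 18]
20 → extends → [3, 4, 14, 18, 20]
Length 5; one witness is 4, 12, 14, 18, 20.

4, 12, 14, 18, 20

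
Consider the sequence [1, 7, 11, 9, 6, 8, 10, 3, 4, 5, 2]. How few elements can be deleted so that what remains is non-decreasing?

7

Fewest deletions = n − (longest non-decreasing subsequence).
Patience tails:
1 → extends → [1]
7 → extends → [1, 7]
11 → extends → [1, 7, 11]
9 → replaces 11 → [1, 7, 9]
6 → replaces 7 → [1, 6, 9]
8 → replaces 9 → [1, 6, 8]
10 → extends → [1, 6, 8, 10]
3 → replaces 6 → [1, 3, 8, 10]
4 → replaces 8 → [1, 3, 4, 10]
5 → replaces 10 → [1, 3, 4, 5]
2 → replaces 3 → [1, 2, 4, 5]
Longest non-decreasing subsequence has length 4, so deletions = 11 − 4 = 7.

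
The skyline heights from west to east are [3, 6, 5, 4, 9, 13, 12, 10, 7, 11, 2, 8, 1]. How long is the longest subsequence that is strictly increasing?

5

Track the smallest tail for each achievable length (strict):
3 → extends → [3]
6 → extends → [3, 6]
5 → replaces 6 → [3, 5]
4 → replaces 5 → [3, 4]
9 → extends → [3, 4, 9]
13 → extends → [3, 4, 9, 13]
12 → replaces 13 → [3, 4, 9, 12]
10 → replaces 12 → [3, 4, 9, 10]
7 → replaces 9 → [3, 4, 7, 10]
11 → extends → [3, 4, 7, 10, 11]
2 → replaces 3 → [2, 4, 7, 10, 11]
8 → replaces 10 → [2, 4, 7, 8, 11]
1 → replaces 2 → [1, 4, 7, 8, 11]
Five tails, so the longest strictly increasing subsequence has length 5 (e.g. 3, 6, 9, 10, 11).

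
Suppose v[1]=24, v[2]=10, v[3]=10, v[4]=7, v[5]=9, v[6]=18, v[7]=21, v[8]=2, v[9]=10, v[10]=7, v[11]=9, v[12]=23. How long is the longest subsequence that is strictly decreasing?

4

Negate each value so 'decreasing' becomes 'increasing', then run patience tails on the negated sequence:
-24 → extends → [-24]
-10 → extends → [-24, -10]
-10 → already a tail → [-24, -10]
-7 → extends → [-24, -10, -7]
-9 → replaces -7 → [-24, -10, -9]
-18 → replaces -10 → [-24, -18, -9]
-21 → replaces -18 → [-24, -21, -9]
-2 → extends → [-24, -21, -9, -2]
-10 → replaces -9 → [-24, -21, -10, -2]
-7 → replaces -2 → [-24, -21, -10, -7]
-9 → replaces -7 → [-24, -21, -10, -9]
-23 → replaces -21 → [-24, -23, -10, -9]
Four tails, so the longest strictly decreasing subsequence of the original has length 4.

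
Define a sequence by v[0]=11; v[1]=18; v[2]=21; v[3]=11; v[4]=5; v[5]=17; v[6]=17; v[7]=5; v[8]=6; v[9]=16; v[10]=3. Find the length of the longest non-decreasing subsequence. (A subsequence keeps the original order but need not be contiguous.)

Let dp[i] be the length of the longest such subsequence ending at index i:
i:      0  1  2  3  4  5  6  7  8  9 10
v[i]:  11 18 21 11  5 17 17  5  6 16  3
dp:     1  2  3  2  1  3  4  2  3  4  1
Maximum dp value is 4.

4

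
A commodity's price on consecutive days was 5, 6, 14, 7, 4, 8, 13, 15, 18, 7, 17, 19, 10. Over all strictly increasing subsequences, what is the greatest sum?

91

Let S[i] be the best sum of a strictly increasing subsequence ending at i:
i:      1  2  3  4  5  6  7  8  9 10 11 12 13
a[i]:   5  6 14  7  4  8 13 15 18  7 17 19 10
S:      5 11 25 18  4 26 39 54 72 18 71 91 36
Maximum is 91 (e.g. 5 + 6 + 7 + 8 + 13 + 15 + 18 + 19).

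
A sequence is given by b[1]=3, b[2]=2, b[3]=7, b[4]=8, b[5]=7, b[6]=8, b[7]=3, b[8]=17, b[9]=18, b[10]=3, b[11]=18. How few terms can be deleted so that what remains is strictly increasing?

Fewest deletions = n − (longest strictly increasing subsequence).
Patience tails:
3 → extends → [3]
2 → replaces 3 → [2]
7 → extends → [2, 7]
8 → extends → [2, 7, 8]
7 → already a tail → [2, 7, 8]
8 → already a tail → [2, 7, 8]
3 → replaces 7 → [2, 3, 8]
17 → extends → [2, 3, 8, 17]
18 → extends → [2, 3, 8, 17, 18]
3 → already a tail → [2, 3, 8, 17, 18]
18 → already a tail → [2, 3, 8, 17, 18]
Longest strictly increasing subsequence has length 5, so deletions = 11 − 5 = 6.

6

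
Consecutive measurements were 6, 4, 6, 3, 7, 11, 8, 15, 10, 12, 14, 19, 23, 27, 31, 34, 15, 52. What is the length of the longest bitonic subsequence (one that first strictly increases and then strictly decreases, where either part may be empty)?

inc[i] = longest strictly increasing subsequence ending at i; dec[i] = longest strictly decreasing subsequence starting at i:
i:      1  2  3  4  5  6  7  8  9 10 11 12 13 14 15 16 17 18
a[i]:   6  4  6  3  7 11  8 15 10 12 14 19 23 27 31 34 15 52
inc:    1  1  2  1  3  4  4  5  5  6  7  8  9 10 11 12  8 13
dec:    3  2  2  1  1  2  1  2  1  1  1  2  2  2  2  2  1  1
Best peak at i=16 (value 34): inc=12, dec=2, length 12+2−1 = 13.

13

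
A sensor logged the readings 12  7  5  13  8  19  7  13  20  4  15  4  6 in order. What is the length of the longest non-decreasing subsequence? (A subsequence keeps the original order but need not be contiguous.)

4

Let dp[i] be the length of the longest such subsequence ending at index i:
i:      1  2  3  4  5  6  7  8  9 10 11 12 13
a[i]:  12  7  5 13  8 19  7 13 20  4 15  4  6
dp:     1  1  1  2  2  3  2  3  4  1  4  2  3
Maximum dp value is 4.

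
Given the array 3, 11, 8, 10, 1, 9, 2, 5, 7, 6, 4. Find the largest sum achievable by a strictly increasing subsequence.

Let S[i] be the best sum of a strictly increasing subsequence ending at i:
i:      1  2  3  4  5  6  7  8  9 10 11
a[i]:   3 11  8 10  1  9  2  5  7  6  4
S:      3 14 11 21  1 20  3  8 15 14  7
Maximum is 21 (e.g. 3 + 8 + 10).

21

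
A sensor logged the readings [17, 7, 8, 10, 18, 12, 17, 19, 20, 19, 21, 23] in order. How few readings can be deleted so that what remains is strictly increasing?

3

Fewest deletions = n − (longest strictly increasing subsequence).
Patience tails:
17 → extends → [17]
7 → replaces 17 → [7]
8 → extends → [7, 8]
10 → extends → [7, 8, 10]
18 → extends → [7, 8, 10, 18]
12 → replaces 18 → [7, 8, 10, 12]
17 → extends → [7, 8, 10, 12, 17]
19 → extends → [7, 8, 10, 12, 17, 19]
20 → extends → [7, 8, 10, 12, 17, 19, 20]
19 → already a tail → [7, 8, 10, 12, 17, 19, 20]
21 → extends → [7, 8, 10, 12, 17, 19, 20, 21]
23 → extends → [7, 8, 10, 12, 17, 19, 20, 21, 23]
Longest strictly increasing subsequence has length 9, so deletions = 12 − 9 = 3.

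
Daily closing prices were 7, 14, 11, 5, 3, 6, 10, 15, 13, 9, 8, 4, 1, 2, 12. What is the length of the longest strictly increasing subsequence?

4

Track the smallest tail for each achievable length (strict):
7 → extends → [7]
14 → extends → [7, 14]
11 → replaces 14 → [7, 11]
5 → replaces 7 → [5, 11]
3 → replaces 5 → [3, 11]
6 → replaces 11 → [3, 6]
10 → extends → [3, 6, 10]
15 → extends → [3, 6, 10, 15]
13 → replaces 15 → [3, 6, 10, 13]
9 → replaces 10 → [3, 6, 9, 13]
8 → replaces 9 → [3, 6, 8, 13]
4 → replaces 6 → [3, 4, 8, 13]
1 → replaces 3 → [1, 4, 8, 13]
2 → replaces 4 → [1, 2, 8, 13]
12 → replaces 13 → [1, 2, 8, 12]
Four tails, so the longest strictly increasing subsequence has length 4 (e.g. 5, 6, 10, 15).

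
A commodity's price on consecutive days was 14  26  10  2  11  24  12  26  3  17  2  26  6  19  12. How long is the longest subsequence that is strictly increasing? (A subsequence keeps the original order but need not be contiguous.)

5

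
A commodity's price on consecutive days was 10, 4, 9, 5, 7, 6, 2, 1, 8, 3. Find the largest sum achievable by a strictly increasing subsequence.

24

Let S[i] be the best sum of a strictly increasing subsequence ending at i:
i:      1  2  3  4  5  6  7  8  9 10
a[i]:  10  4  9  5  7  6  2  1  8  3
S:     10  4 13  9 16 15  2  1 24  5
Maximum is 24 (e.g. 4 + 5 + 7 + 8).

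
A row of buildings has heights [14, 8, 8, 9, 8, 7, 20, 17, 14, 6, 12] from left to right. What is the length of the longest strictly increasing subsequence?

3

Let dp[i] be the length of the longest such subsequence ending at index i:
i:      1  2  3  4  5  6  7  8  9 10 11
a[i]:  14  8  8  9  8  7 20 17 14  6 12
dp:     1  1  1  2  1  1  3  3  3  1  3
Maximum dp value is 3.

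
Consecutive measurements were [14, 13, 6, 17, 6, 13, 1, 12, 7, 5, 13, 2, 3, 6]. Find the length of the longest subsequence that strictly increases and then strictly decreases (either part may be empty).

inc[i] = longest strictly increasing subsequence ending at i; dec[i] = longest strictly decreasing subsequence starting at i:
i:      1  2  3  4  5  6  7  8  9 10 11 12 13 14
a[i]:  14 13  6 17  6 13  1 12  7  5 13  2  3  6
inc:    1  1  1  2  1  2  1  2  2  2  3  2  3  4
dec:    6  5  3  6  3  5  1  4  3  2  2  1  1  1
Best peak at i=4 (value 17): inc=2, dec=6, length 2+6−1 = 7.

7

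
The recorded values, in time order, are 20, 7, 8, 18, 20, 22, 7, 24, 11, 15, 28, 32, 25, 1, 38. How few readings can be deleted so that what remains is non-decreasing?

6

Fewest deletions = n − (longest non-decreasing subsequence).
i:      1  2  3  4  5  6  7  8  9 10 11 12 13 14 15
a[i]:  20  7  8 18 20 22  7 24 11 15 28 32 25  1 38
dp:     1  1  2  3  4  5  2  6  3  4  7  8  7  1  9
max dp = 9, so deletions = 15 − 9 = 6.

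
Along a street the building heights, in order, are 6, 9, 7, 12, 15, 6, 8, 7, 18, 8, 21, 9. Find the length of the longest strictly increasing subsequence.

6

Track the smallest tail for each achievable length (strict):
6 → extends → [6]
9 → extends → [6, 9]
7 → replaces 9 → [6, 7]
12 → extends → [6, 7, 12]
15 → extends → [6, 7, 12, 15]
6 → already a tail → [6, 7, 12, 15]
8 → replaces 12 → [6, 7, 8, 15]
7 → already a tail → [6, 7, 8, 15]
18 → extends → [6, 7, 8, 15, 18]
8 → already a tail → [6, 7, 8, 15, 18]
21 → extends → [6, 7, 8, 15, 18, 21]
9 → replaces 15 → [6, 7, 8, 9, 18, 21]
Six tails, so the longest strictly increasing subsequence has length 6 (e.g. 6, 9, 12, 15, 18, 21).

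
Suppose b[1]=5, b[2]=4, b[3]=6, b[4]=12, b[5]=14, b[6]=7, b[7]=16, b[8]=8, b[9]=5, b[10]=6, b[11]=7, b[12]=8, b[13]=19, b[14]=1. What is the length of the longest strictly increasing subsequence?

6

Track the smallest tail for each achievable length (strict):
5 → extends → [5]
4 → replaces 5 → [4]
6 → extends → [4, 6]
12 → extends → [4, 6, 12]
14 → extends → [4, 6, 12, 14]
7 → replaces 12 → [4, 6, 7, 14]
16 → extends → [4, 6, 7, 14, 16]
8 → replaces 14 → [4, 6, 7, 8, 16]
5 → replaces 6 → [4, 5, 7, 8, 16]
6 → replaces 7 → [4, 5, 6, 8, 16]
7 → replaces 8 → [4, 5, 6, 7, 16]
8 → replaces 16 → [4, 5, 6, 7, 8]
19 → extends → [4, 5, 6, 7, 8, 19]
1 → replaces 4 → [1, 5, 6, 7, 8, 19]
Six tails, so the longest strictly increasing subsequence has length 6 (e.g. 5, 6, 12, 14, 16, 19).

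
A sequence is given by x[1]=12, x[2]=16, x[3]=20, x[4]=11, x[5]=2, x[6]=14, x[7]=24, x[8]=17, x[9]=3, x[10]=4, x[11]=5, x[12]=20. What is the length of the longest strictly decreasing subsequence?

3

Negate each value so 'decreasing' becomes 'increasing', then run patience tails on the negated sequence:
-12 → extends → [-12]
-16 → replaces -12 → [-16]
-20 → replaces -16 → [-20]
-11 → extends → [-20, -11]
-2 → extends → [-20, -11, -2]
-14 → replaces -11 → [-20, -14, -2]
-24 → replaces -20 → [-24, -14, -2]
-17 → replaces -14 → [-24, -17, -2]
-3 → replaces -2 → [-24, -17, -3]
-4 → replaces -3 → [-24, -17, -4]
-5 → replaces -4 → [-24, -17, -5]
-20 → replaces -17 → [-24, -20, -5]
Three tails, so the longest strictly decreasing subsequence of the original has length 3.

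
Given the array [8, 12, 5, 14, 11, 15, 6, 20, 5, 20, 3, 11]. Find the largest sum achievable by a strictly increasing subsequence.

69

Let S[i] be the best sum of a strictly increasing subsequence ending at i:
i:      1  2  3  4  5  6  7  8  9 10 11 12
a[i]:   8 12  5 14 11 15  6 20  5 20  3 11
S:      8 20  5 34 19 49 11 69  5 69  3 22
Maximum is 69 (e.g. 8 + 12 + 14 + 15 + 20).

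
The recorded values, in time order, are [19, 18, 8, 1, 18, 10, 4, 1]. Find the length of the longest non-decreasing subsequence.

2

Let dp[i] be the length of the longest such subsequence ending at index i:
i:      1  2  3  4  5  6  7  8
a[i]:  19 18  8  1 18 10  4  1
dp:     1  1  1  1  2  2  2  2
Maximum dp value is 2.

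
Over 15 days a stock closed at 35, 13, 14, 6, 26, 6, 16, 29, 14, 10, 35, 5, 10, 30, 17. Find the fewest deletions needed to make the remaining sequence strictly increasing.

10

Fewest deletions = n − (longest strictly increasing subsequence).
Patience tails:
35 → extends → [35]
13 → replaces 35 → [13]
14 → extends → [13, 14]
6 → replaces 13 → [6, 14]
26 → extends → [6, 14, 26]
6 → already a tail → [6, 14, 26]
16 → replaces 26 → [6, 14, 16]
29 → extends → [6, 14, 16, 29]
14 → already a tail → [6, 14, 16, 29]
10 → replaces 14 → [6, 10, 16, 29]
35 → extends → [6, 10, 16, 29, 35]
5 → replaces 6 → [5, 10, 16, 29, 35]
10 → already a tail → [5, 10, 16, 29, 35]
30 → replaces 35 → [5, 10, 16, 29, 30]
17 → replaces 29 → [5, 10, 16, 17, 30]
Longest strictly increasing subsequence has length 5, so deletions = 15 − 5 = 10.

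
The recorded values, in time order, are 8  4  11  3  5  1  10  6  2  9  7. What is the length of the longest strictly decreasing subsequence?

4

Negate each value so 'decreasing' becomes 'increasing', then run patience tails on the negated sequence:
-8 → extends → [-8]
-4 → extends → [-8, -4]
-11 → replaces -8 → [-11, -4]
-3 → extends → [-11, -4, -3]
-5 → replaces -4 → [-11, -5, -3]
-1 → extends → [-11, -5, -3, -1]
-10 → replaces -5 → [-11, -10, -3, -1]
-6 → replaces -3 → [-11, -10, -6, -1]
-2 → replaces -1 → [-11, -10, -6, -2]
-9 → replaces -6 → [-11, -10, -9, -2]
-7 → replaces -2 → [-11, -10, -9, -7]
Four tails, so the longest strictly decreasing subsequence of the original has length 4.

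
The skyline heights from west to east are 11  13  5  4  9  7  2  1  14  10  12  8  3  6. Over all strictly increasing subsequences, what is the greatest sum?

Let S[i] be the best sum of a strictly increasing subsequence ending at i:
i:      1  2  3  4  5  6  7  8  9 10 11 12 13 14
a[i]:  11 13  5  4  9  7  2  1 14 10 12  8  3  6
S:     11 24  5  4 14 12  2  1 38 24 36 20  5 11
Maximum is 38 (e.g. 11 + 13 + 14).

38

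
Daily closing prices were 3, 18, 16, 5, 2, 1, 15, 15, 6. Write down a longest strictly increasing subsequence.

Patience tails give the LIS length; then backtrack through the dp parents:
3 → extends → [3]
18 → extends → [3, 18]
16 → replaces 18 → [3, 16]
5 → replaces 16 → [3, 5]
2 → replaces 3 → [2, 5]
1 → replaces 2 → [1, 5]
15 → extends → [1, 5, 15]
15 → already a tail → [1, 5, 15]
6 → replaces 15 → [1, 5, 6]
Length 3; one witness is 3, 5, 15.

3, 5, 15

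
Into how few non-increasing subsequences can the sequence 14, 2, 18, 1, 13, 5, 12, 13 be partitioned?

4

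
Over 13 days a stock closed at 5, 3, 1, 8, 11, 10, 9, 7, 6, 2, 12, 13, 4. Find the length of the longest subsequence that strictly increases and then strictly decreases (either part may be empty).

8

inc[i] = longest strictly increasing subsequence ending at i; dec[i] = longest strictly decreasing subsequence starting at i:
i:      1  2  3  4  5  6  7  8  9 10 11 12 13
a[i]:   5  3  1  8 11 10  9  7  6  2 12 13  4
inc:    1  1  1  2  3  3  3  2  2  2  4  5  3
dec:    3  2  1  4  6  5  4  3  2  1  2  2  1
Best peak at i=5 (value 11): inc=3, dec=6, length 3+6−1 = 8.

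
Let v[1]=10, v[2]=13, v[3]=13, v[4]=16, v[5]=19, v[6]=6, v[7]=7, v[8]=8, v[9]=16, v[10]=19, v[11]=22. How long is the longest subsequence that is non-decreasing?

Track the smallest tail for each achievable length (allowing ties):
10 → extends → [10]
13 → extends → [10, 13]
13 → extends → [10, 13, 13]
16 → extends → [10, 13, 13, 16]
19 → extends → [10, 13, 13, 16, 19]
6 → replaces 10 → [6, 13, 13, 16, 19]
7 → replaces 13 → [6, 7, 13, 16, 19]
8 → replaces 13 → [6, 7, 8, 16, 19]
16 → replaces 19 → [6, 7, 8, 16, 16]
19 → extends → [6, 7, 8, 16, 16, 19]
22 → extends → [6, 7, 8, 16, 16, 19, 22]
Seven tails, so the longest non-decreasing subsequence has length 7 (e.g. 10, 13, 13, 16, 19, 19, 22).

7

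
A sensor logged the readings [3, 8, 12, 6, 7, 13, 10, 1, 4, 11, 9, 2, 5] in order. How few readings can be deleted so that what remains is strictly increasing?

Fewest deletions = n − (longest strictly increasing subsequence).
Patience tails:
3 → extends → [3]
8 → extends → [3, 8]
12 → extends → [3, 8, 12]
6 → replaces 8 → [3, 6, 12]
7 → replaces 12 → [3, 6, 7]
13 → extends → [3, 6, 7, 13]
10 → replaces 13 → [3, 6, 7, 10]
1 → replaces 3 → [1, 6, 7, 10]
4 → replaces 6 → [1, 4, 7, 10]
11 → extends → [1, 4, 7, 10, 11]
9 → replaces 10 → [1, 4, 7, 9, 11]
2 → replaces 4 → [1, 2, 7, 9, 11]
5 → replaces 7 → [1, 2, 5, 9, 11]
Longest strictly increasing subsequence has length 5, so deletions = 13 − 5 = 8.

8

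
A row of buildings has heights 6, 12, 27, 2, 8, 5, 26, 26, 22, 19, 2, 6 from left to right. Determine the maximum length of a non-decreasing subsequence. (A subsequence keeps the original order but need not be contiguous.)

Track the smallest tail for each achievable length (allowing ties):
6 → extends → [6]
12 → extends → [6, 12]
27 → extends → [6, 12, 27]
2 → replaces 6 → [2, 12, 27]
8 → replaces 12 → [2, 8, 27]
5 → replaces 8 → [2, 5, 27]
26 → replaces 27 → [2, 5, 26]
26 → extends → [2, 5, 26, 26]
22 → replaces 26 → [2, 5, 22, 26]
19 → replaces 22 → [2, 5, 19, 26]
2 → replaces 5 → [2, 2, 19, 26]
6 → replaces 19 → [2, 2, 6, 26]
Four tails, so the longest non-decreasing subsequence has length 4 (e.g. 6, 12, 26, 26).

4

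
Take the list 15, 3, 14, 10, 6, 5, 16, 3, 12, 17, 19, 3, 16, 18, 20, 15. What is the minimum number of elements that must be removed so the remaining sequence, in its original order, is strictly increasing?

Fewest deletions = n − (longest strictly increasing subsequence).
Patience tails:
15 → extends → [15]
3 → replaces 15 → [3]
14 → extends → [3, 14]
10 → replaces 14 → [3, 10]
6 → replaces 10 → [3, 6]
5 → replaces 6 → [3, 5]
16 → extends → [3, 5, 16]
3 → already a tail → [3, 5, 16]
12 → replaces 16 → [3, 5, 12]
17 → extends → [3, 5, 12, 17]
19 → extends → [3, 5, 12, 17, 19]
3 → already a tail → [3, 5, 12, 17, 19]
16 → replaces 17 → [3, 5, 12, 16, 19]
18 → replaces 19 → [3, 5, 12, 16, 18]
20 → extends → [3, 5, 12, 16, 18, 20]
15 → replaces 16 → [3, 5, 12, 15, 18, 20]
Longest strictly increasing subsequence has length 6, so deletions = 16 − 6 = 10.

10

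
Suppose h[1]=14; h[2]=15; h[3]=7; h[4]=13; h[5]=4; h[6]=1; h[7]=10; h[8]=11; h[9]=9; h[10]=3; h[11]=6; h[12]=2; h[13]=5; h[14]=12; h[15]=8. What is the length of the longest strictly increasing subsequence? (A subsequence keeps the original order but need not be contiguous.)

4

Let dp[i] be the length of the longest such subsequence ending at index i:
i:      1  2  3  4  5  6  7  8  9 10 11 12 13 14 15
h[i]:  14 15  7 13  4  1 10 11  9  3  6  2  5 12  8
dp:     1  2  1  2  1  1  2  3  2  2  3  2  3  4  4
Maximum dp value is 4.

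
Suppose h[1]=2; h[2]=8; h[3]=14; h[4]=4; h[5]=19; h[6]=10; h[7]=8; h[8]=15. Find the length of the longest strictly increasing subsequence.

Track the smallest tail for each achievable length (strict):
2 → extends → [2]
8 → extends → [2, 8]
14 → extends → [2, 8, 14]
4 → replaces 8 → [2, 4, 14]
19 → extends → [2, 4, 14, 19]
10 → replaces 14 → [2, 4, 10, 19]
8 → replaces 10 → [2, 4, 8, 19]
15 → replaces 19 → [2, 4, 8, 15]
Four tails, so the longest strictly increasing subsequence has length 4 (e.g. 2, 8, 14, 19).

4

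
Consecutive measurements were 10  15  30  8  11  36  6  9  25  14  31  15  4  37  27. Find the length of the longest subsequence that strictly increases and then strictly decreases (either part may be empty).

7

inc[i] = longest strictly increasing subsequence ending at i; dec[i] = longest strictly decreasing subsequence starting at i:
i:      1  2  3  4  5  6  7  8  9 10 11 12 13 14 15
a[i]:  10 15 30  8 11 36  6  9 25 14 31 15  4 37 27
inc:    1  2  3  1  2  4  1  2  3  3  4  4  1  5  5
dec:    4  4  4  3  3  4  2  2  3  2  3  2  1  2  1
Best peak at i=6 (value 36): inc=4, dec=4, length 4+4−1 = 7.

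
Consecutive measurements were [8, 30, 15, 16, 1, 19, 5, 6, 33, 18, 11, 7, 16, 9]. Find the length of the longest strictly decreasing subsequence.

5

Let dp[i] be the longest strictly decreasing subsequence ending at i:
i:      1  2  3  4  5  6  7  8  9 10 11 12 13 14
a[i]:   8 30 15 16  1 19  5  6 33 18 11  7 16  9
dp:     1  1  2  2  3  2  3  3  1  3  4  5  4  5
Maximum is 5.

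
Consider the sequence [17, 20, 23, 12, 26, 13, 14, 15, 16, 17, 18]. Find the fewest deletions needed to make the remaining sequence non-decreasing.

Fewest deletions = n − (longest non-decreasing subsequence).
Patience tails:
17 → extends → [17]
20 → extends → [17, 20]
23 → extends → [17, 20, 23]
12 → replaces 17 → [12, 20, 23]
26 → extends → [12, 20, 23, 26]
13 → replaces 20 → [12, 13, 23, 26]
14 → replaces 23 → [12, 13, 14, 26]
15 → replaces 26 → [12, 13, 14, 15]
16 → extends → [12, 13, 14, 15, 16]
17 → extends → [12, 13, 14, 15, 16, 17]
18 → extends → [12, 13, 14, 15, 16, 17, 18]
Longest non-decreasing subsequence has length 7, so deletions = 11 − 7 = 4.

4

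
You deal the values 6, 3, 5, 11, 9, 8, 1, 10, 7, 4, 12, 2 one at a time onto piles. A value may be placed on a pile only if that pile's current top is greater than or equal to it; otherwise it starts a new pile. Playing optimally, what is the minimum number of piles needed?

5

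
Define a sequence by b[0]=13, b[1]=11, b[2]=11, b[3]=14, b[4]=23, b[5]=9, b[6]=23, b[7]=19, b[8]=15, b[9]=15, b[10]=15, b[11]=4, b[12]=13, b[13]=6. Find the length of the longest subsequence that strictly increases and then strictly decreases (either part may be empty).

inc[i] = longest strictly increasing subsequence ending at i; dec[i] = longest strictly decreasing subsequence starting at i:
i:      0  1  2  3  4  5  6  7  8  9 10 11 12 13
b[i]:  13 11 11 14 23  9 23 19 15 15 15  4 13  6
inc:    1  1  1  2  3  1  3  3  3  3  3  1  2  2
dec:    4  3  3  3  5  2  5  4  3  3  3  1  2  1
Best peak at i=4 (value 23): inc=3, dec=5, length 3+5−1 = 7.

7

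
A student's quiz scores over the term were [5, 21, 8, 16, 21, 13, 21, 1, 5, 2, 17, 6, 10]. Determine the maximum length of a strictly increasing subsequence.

Let dp[i] be the length of the longest such subsequence ending at index i:
i:      1  2  3  4  5  6  7  8  9 10 11 12 13
a[i]:   5 21  8 16 21 13 21  1  5  2 17  6 10
dp:     1  2  2  3  4  3  4  1  2  2  4  3  4
Maximum dp value is 4.

4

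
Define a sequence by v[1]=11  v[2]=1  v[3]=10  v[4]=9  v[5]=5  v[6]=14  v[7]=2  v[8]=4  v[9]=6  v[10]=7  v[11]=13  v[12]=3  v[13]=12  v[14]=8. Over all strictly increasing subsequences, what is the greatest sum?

Let S[i] be the best sum of a strictly increasing subsequence ending at i:
i:      1  2  3  4  5  6  7  8  9 10 11 12 13 14
v[i]:  11  1 10  9  5 14  2  4  6  7 13  3 12  8
S:     11  1 11 10  6 25  3  7 13 20 33  6 32 28
Maximum is 33 (e.g. 1 + 2 + 4 + 6 + 7 + 13).

33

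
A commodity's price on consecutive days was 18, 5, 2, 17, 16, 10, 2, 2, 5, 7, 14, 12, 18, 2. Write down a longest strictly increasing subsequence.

2, 5, 7, 14, 18

Patience tails give the LIS length; then backtrack through the dp parents:
18 → extends → [18]
5 → replaces 18 → [5]
2 → replaces 5 → [2]
17 → extends → [2, 17]
16 → replaces 17 → [2, 16]
10 → replaces 16 → [2, 10]
2 → already a tail → [2, 10]
2 → already a tail → [2, 10]
5 → replaces 10 → [2, 5]
7 → extends → [2, 5, 7]
14 → extends → [2, 5, 7, 14]
12 → replaces 14 → [2, 5, 7, 12]
18 → extends → [2, 5, 7, 12, 18]
2 → already a tail → [2, 5, 7, 12, 18]
Length 5; one witness is 2, 5, 7, 14, 18.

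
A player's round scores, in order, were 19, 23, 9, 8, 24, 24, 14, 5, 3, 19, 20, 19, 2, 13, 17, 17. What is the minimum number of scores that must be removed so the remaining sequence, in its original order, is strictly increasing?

Fewest deletions = n − (longest strictly increasing subsequence).
Patience tails:
19 → extends → [19]
23 → extends → [19, 23]
9 → replaces 19 → [9, 23]
8 → replaces 9 → [8, 23]
24 → extends → [8, 23, 24]
24 → already a tail → [8, 23, 24]
14 → replaces 23 → [8, 14, 24]
5 → replaces 8 → [5, 14, 24]
3 → replaces 5 → [3, 14, 24]
19 → replaces 24 → [3, 14, 19]
20 → extends → [3, 14, 19, 20]
19 → already a tail → [3, 14, 19, 20]
2 → replaces 3 → [2, 14, 19, 20]
13 → replaces 14 → [2, 13, 19, 20]
17 → replaces 19 → [2, 13, 17, 20]
17 → already a tail → [2, 13, 17, 20]
Longest strictly increasing subsequence has length 4, so deletions = 16 − 4 = 12.

12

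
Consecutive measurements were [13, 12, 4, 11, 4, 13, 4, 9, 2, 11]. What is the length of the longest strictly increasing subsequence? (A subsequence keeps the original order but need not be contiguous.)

Track the smallest tail for each achievable length (strict):
13 → extends → [13]
12 → replaces 13 → [12]
4 → replaces 12 → [4]
11 → extends → [4, 11]
4 → already a tail → [4, 11]
13 → extends → [4, 11, 13]
4 → already a tail → [4, 11, 13]
9 → replaces 11 → [4, 9, 13]
2 → replaces 4 → [2, 9, 13]
11 → replaces 13 → [2, 9, 11]
Three tails, so the longest strictly increasing subsequence has length 3 (e.g. 4, 11, 13).

3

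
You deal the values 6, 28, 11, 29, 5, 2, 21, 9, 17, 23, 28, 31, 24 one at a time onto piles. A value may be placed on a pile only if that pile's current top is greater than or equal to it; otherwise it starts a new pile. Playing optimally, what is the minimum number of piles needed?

The minimum number of non-increasing subsequences covering a sequence equals the length of its longest strictly increasing subsequence.
LIS length is 6 (e.g. 6, 11, 21, 23, 28, 31), so 6 piles are needed.

6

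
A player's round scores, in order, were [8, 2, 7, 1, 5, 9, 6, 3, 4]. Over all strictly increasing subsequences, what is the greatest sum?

18

Let S[i] be the best sum of a strictly increasing subsequence ending at i:
i:      1  2  3  4  5  6  7  8  9
a[i]:   8  2  7  1  5  9  6  3  4
S:      8  2  9  1  7 18 13  5  9
Maximum is 18 (e.g. 2 + 7 + 9).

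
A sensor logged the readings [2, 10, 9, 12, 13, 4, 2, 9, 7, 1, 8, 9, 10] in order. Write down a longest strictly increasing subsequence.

Patience tails give the LIS length; then backtrack through the dp parents:
2 → extends → [2]
10 → extends → [2, 10]
9 → replaces 10 → [2, 9]
12 → extends → [2, 9, 12]
13 → extends → [2, 9, 12, 13]
4 → replaces 9 → [2, 4, 12, 13]
2 → already a tail → [2, 4, 12, 13]
9 → replaces 12 → [2, 4, 9, 13]
7 → replaces 9 → [2, 4, 7, 13]
1 → replaces 2 → [1, 4, 7, 13]
8 → replaces 13 → [1, 4, 7, 8]
9 → extends → [1, 4, 7, 8, 9]
10 → extends → [1, 4, 7, 8, 9, 10]
Length 6; one witness is 2, 4, 7, 8, 9, 10.

2, 4, 7, 8, 9, 10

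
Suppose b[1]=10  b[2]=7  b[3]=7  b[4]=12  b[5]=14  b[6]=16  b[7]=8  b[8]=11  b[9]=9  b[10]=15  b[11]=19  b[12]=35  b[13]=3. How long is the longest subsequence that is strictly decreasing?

4

Negate each value so 'decreasing' becomes 'increasing', then run patience tails on the negated sequence:
-10 → extends → [-10]
-7 → extends → [-10, -7]
-7 → already a tail → [-10, -7]
-12 → replaces -10 → [-12, -7]
-14 → replaces -12 → [-14, -7]
-16 → replaces -14 → [-16, -7]
-8 → replaces -7 → [-16, -8]
-11 → replaces -8 → [-16, -11]
-9 → extends → [-16, -11, -9]
-15 → replaces -11 → [-16, -15, -9]
-19 → replaces -16 → [-19, -15, -9]
-35 → replaces -19 → [-35, -15, -9]
-3 → extends → [-35, -15, -9, -3]
Four tails, so the longest strictly decreasing subsequence of the original has length 4.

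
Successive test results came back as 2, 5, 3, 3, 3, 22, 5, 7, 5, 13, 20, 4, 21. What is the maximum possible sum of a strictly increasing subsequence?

71

Let S[i] be the best sum of a strictly increasing subsequence ending at i:
i:      1  2  3  4  5  6  7  8  9 10 11 12 13
a[i]:   2  5  3  3  3 22  5  7  5 13 20  4 21
S:      2  7  5  5  5 29 10 17 10 30 50  9 71
Maximum is 71 (e.g. 2 + 3 + 5 + 7 + 13 + 20 + 21).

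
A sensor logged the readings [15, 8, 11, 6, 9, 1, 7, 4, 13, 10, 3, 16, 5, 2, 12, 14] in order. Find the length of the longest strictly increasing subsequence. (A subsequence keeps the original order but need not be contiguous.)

5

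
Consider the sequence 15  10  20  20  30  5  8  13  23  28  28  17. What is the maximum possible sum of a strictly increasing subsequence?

Let S[i] be the best sum of a strictly increasing subsequence ending at i:
i:      1  2  3  4  5  6  7  8  9 10 11 12
a[i]:  15 10 20 20 30  5  8 13 23 28 28 17
S:     15 10 35 35 65  5 13 26 58 86 86 43
Maximum is 86 (e.g. 15 + 20 + 23 + 28).

86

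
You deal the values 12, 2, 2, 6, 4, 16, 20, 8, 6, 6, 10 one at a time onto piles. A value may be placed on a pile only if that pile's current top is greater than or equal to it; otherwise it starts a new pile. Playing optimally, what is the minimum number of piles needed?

4

The minimum number of non-increasing subsequences covering a sequence equals the length of its longest strictly increasing subsequence.
LIS length is 4 (e.g. 2, 6, 16, 20), so 4 piles are needed.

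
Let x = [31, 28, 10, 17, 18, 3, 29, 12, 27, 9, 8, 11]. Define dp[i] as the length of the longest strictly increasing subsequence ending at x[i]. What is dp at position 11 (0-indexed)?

3

dp[i] = 1 + max{dp[j] : j<i, x[j]<x[i]} (or 1 if no such j):
i:      0  1  2  3  4  5  6  7  8  9 10 11
x[i]:  31 28 10 17 18  3 29 12 27  9  8 11
dp:     1  1  1  2  3  1  4  2  4  2  2  3
At index 11 the value is 3.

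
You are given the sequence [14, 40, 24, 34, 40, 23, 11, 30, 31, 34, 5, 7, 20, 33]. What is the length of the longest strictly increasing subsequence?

Track the smallest tail for each achievable length (strict):
14 → extends → [14]
40 → extends → [14, 40]
24 → replaces 40 → [14, 24]
34 → extends → [14, 24, 34]
40 → extends → [14, 24, 34, 40]
23 → replaces 24 → [14, 23, 34, 40]
11 → replaces 14 → [11, 23, 34, 40]
30 → replaces 34 → [11, 23, 30, 40]
31 → replaces 40 → [11, 23, 30, 31]
34 → extends → [11, 23, 30, 31, 34]
5 → replaces 11 → [5, 23, 30, 31, 34]
7 → replaces 23 → [5, 7, 30, 31, 34]
20 → replaces 30 → [5, 7, 20, 31, 34]
33 → replaces 34 → [5, 7, 20, 31, 33]
Five tails, so the longest strictly increasing subsequence has length 5 (e.g. 14, 24, 30, 31, 34).

5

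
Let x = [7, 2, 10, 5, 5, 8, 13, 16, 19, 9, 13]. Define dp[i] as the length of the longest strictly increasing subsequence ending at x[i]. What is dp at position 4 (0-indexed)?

2

dp[i] = 1 + max{dp[j] : j<i, x[j]<x[i]} (or 1 if no such j):
i:      0  1  2  3  4  5  6  7  8  9 10
x[i]:   7  2 10  5  5  8 13 16 19  9 13
dp:     1  1  2  2  2  3  4  5  6  4  5
At index 4 the value is 2.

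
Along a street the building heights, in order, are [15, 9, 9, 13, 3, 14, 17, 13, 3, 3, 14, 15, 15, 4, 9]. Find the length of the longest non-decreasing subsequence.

7

Track the smallest tail for each achievable length (allowing ties):
15 → extends → [15]
9 → replaces 15 → [9]
9 → extends → [9, 9]
13 → extends → [9, 9, 13]
3 → replaces 9 → [3, 9, 13]
14 → extends → [3, 9, 13, 14]
17 → extends → [3, 9, 13, 14, 17]
13 → replaces 14 → [3, 9, 13, 13, 17]
3 → replaces 9 → [3, 3, 13, 13, 17]
3 → replaces 13 → [3, 3, 3, 13, 17]
14 → replaces 17 → [3, 3, 3, 13, 14]
15 → extends → [3, 3, 3, 13, 14, 15]
15 → extends → [3, 3, 3, 13, 14, 15, 15]
4 → replaces 13 → [3, 3, 3, 4, 14, 15, 15]
9 → replaces 14 → [3, 3, 3, 4, 9, 15, 15]
Seven tails, so the longest non-decreasing subsequence has length 7 (e.g. 9, 9, 13, 14, 14, 15, 15).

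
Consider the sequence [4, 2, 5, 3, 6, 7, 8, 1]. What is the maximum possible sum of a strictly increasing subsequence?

Let S[i] be the best sum of a strictly increasing subsequence ending at i:
i:      1  2  3  4  5  6  7  8
a[i]:   4  2  5  3  6  7  8  1
S:      4  2  9  5 15 22 30  1
Maximum is 30 (e.g. 4 + 5 + 6 + 7 + 8).

30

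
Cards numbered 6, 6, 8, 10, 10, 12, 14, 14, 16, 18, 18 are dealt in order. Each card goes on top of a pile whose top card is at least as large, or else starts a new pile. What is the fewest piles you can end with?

7

Place each on the leftmost legal pile:
6 → new pile 1 (tops now [6])
6 → pile 1 (tops now [6])
8 → new pile 2 (tops now [6, 8])
10 → new pile 3 (tops now [6, 8, 10])
10 → pile 3 (tops now [6, 8, 10])
12 → new pile 4 (tops now [6, 8, 10, 12])
14 → new pile 5 (tops now [6, 8, 10, 12, 14])
14 → pile 5 (tops now [6, 8, 10, 12, 14])
16 → new pile 6 (tops now [6, 8, 10, 12, 14, 16])
18 → new pile 7 (tops now [6, 8, 10, 12, 14, 16, 18])
18 → pile 7 (tops now [6, 8, 10, 12, 14, 16, 18])
Seven piles.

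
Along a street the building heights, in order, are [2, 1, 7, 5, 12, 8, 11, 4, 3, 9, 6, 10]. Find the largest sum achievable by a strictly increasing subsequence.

36

Let S[i] be the best sum of a strictly increasing subsequence ending at i:
i:      1  2  3  4  5  6  7  8  9 10 11 12
a[i]:   2  1  7  5 12  8 11  4  3  9  6 10
S:      2  1  9  7 21 17 28  6  5 26 13 36
Maximum is 36 (e.g. 2 + 7 + 8 + 9 + 10).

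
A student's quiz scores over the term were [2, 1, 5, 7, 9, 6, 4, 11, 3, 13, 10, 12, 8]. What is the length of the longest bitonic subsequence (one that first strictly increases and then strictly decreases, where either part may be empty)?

inc[i] = longest strictly increasing subsequence ending at i; dec[i] = longest strictly decreasing subsequence starting at i:
i:      1  2  3  4  5  6  7  8  9 10 11 12 13
a[i]:   2  1  5  7  9  6  4 11  3 13 10 12  8
inc:    1  1  2  3  4  3  2  5  2  6  5  6  4
dec:    2  1  3  4  4  3  2  3  1  3  2  2  1
Best peak at i=10 (value 13): inc=6, dec=3, length 6+3−1 = 8.

8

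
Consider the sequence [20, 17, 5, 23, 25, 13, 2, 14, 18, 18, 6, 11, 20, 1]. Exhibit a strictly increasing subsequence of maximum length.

5, 13, 14, 18, 20

Patience tails give the LIS length; then backtrack through the dp parents:
20 → extends → [20]
17 → replaces 20 → [17]
5 → replaces 17 → [5]
23 → extends → [5, 23]
25 → extends → [5, 23, 25]
13 → replaces 23 → [5, 13, 25]
2 → replaces 5 → [2, 13, 25]
14 → replaces 25 → [2, 13, 14]
18 → extends → [2, 13, 14, 18]
18 → already a tail → [2, 13, 14, 18]
6 → replaces 13 → [2, 6, 14, 18]
11 → replaces 14 → [2, 6, 11, 18]
20 → extends → [2, 6, 11, 18, 20]
1 → replaces 2 → [1, 6, 11, 18, 20]
Length 5; one witness is 5, 13, 14, 18, 20.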